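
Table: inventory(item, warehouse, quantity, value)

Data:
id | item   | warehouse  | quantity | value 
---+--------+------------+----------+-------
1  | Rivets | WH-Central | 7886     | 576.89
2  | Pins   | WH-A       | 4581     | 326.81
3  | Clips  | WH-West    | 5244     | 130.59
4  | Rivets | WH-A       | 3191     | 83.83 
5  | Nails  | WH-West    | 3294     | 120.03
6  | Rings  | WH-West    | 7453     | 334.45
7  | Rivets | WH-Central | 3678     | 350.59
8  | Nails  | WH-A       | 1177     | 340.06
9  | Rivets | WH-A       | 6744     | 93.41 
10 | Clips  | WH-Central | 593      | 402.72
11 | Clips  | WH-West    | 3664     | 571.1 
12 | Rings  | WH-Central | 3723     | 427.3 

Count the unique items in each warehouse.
SELECT warehouse, COUNT(DISTINCT item)
FROM inventory
GROUP BY warehouse

Result:
  WH-A: 3 distinct
  WH-Central: 3 distinct
  WH-West: 3 distinct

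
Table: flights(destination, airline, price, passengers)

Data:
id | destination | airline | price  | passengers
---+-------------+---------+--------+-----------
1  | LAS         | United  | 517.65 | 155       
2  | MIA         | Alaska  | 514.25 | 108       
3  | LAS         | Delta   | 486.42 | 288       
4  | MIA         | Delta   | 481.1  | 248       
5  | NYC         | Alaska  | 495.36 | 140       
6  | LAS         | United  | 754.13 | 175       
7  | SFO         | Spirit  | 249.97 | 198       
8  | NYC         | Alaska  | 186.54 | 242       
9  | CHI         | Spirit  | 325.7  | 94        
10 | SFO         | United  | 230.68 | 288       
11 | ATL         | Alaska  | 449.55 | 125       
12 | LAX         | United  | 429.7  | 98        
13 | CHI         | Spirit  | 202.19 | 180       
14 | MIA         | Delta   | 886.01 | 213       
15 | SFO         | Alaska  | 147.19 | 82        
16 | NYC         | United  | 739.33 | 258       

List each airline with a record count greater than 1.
SELECT airline, COUNT(*) as cnt
FROM flights
GROUP BY airline
HAVING COUNT(*) > 1

Result:
  Alaska: 5
  Delta: 3
  Spirit: 3
  United: 5

Note: HAVING filters groups after aggregation, WHERE filters rows before.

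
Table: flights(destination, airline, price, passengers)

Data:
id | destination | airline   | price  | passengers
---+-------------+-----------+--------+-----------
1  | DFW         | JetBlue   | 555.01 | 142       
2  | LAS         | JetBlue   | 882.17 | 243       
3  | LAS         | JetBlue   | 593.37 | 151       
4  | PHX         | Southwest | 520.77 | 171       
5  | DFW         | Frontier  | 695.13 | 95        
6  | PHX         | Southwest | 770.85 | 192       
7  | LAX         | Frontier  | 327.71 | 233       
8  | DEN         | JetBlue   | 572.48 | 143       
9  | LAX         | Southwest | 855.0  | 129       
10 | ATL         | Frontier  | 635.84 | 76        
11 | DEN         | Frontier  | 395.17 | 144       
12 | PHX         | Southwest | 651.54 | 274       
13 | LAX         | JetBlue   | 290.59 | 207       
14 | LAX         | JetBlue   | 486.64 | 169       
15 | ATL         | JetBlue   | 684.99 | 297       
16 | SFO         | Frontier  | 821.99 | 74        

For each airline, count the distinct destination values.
SELECT airline, COUNT(DISTINCT destination)
FROM flights
GROUP BY airline

Result:
  Frontier: 5 distinct
  JetBlue: 5 distinct
  Southwest: 2 distinct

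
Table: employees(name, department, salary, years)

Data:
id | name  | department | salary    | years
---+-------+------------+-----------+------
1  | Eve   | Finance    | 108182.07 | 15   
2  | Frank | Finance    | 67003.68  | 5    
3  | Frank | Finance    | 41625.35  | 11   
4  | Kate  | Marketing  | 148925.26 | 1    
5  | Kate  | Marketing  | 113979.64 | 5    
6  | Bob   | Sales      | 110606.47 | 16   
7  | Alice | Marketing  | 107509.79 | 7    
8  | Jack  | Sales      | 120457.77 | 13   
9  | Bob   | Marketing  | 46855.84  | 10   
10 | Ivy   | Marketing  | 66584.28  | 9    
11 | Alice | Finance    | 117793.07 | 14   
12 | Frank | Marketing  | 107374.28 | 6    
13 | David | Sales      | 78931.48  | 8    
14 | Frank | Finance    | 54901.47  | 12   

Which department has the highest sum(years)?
SELECT department, SUM(years) as val
FROM employees
GROUP BY department
ORDER BY val DESC
LIMIT 1

Result: Finance with sum(years) = 57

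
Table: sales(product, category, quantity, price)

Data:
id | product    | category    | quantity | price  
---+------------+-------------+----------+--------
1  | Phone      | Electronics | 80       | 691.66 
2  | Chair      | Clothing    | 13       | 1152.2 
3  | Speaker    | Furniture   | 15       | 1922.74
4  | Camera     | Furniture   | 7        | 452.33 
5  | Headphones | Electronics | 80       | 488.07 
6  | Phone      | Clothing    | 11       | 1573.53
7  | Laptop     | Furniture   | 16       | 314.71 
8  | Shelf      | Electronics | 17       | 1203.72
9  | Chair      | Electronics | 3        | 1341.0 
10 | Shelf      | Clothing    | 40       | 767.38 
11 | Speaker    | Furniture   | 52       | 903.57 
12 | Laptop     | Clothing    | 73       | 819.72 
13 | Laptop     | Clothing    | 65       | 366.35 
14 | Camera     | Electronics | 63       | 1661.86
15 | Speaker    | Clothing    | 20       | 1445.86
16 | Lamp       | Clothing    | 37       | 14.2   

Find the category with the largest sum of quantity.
SELECT category, SUM(quantity) as val
FROM sales
GROUP BY category
ORDER BY val DESC
LIMIT 1

Result: Clothing with sum(quantity) = 259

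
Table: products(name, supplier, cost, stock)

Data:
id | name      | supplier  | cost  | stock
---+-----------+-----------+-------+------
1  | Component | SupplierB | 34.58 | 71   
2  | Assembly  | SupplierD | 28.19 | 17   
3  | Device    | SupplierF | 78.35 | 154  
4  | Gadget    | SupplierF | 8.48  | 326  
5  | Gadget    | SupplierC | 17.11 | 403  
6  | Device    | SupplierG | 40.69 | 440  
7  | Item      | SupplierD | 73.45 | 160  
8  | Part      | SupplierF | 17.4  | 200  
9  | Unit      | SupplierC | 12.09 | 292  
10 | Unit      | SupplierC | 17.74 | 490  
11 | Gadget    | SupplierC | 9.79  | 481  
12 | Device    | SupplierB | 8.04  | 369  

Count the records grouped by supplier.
SELECT supplier, COUNT(*) as count
FROM products
GROUP BY supplier

Result:
  SupplierB: 2
  SupplierC: 4
  SupplierD: 2
  SupplierF: 3
  SupplierG: 1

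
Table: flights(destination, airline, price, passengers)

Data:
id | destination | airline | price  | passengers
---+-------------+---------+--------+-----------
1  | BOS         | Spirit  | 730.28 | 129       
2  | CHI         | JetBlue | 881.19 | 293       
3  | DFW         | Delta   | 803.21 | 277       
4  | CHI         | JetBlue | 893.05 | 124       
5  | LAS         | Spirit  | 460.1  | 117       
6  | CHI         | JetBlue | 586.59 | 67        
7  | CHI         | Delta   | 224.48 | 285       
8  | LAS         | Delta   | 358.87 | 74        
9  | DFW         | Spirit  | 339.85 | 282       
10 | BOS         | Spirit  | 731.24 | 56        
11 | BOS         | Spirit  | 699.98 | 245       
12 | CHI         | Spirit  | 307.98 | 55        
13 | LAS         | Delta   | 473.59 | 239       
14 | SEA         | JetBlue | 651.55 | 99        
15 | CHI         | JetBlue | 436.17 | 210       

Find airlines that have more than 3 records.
SELECT airline, COUNT(*) as cnt
FROM flights
GROUP BY airline
HAVING COUNT(*) > 3

Result:
  Delta: 4
  JetBlue: 5
  Spirit: 6

Note: HAVING filters groups after aggregation, WHERE filters rows before.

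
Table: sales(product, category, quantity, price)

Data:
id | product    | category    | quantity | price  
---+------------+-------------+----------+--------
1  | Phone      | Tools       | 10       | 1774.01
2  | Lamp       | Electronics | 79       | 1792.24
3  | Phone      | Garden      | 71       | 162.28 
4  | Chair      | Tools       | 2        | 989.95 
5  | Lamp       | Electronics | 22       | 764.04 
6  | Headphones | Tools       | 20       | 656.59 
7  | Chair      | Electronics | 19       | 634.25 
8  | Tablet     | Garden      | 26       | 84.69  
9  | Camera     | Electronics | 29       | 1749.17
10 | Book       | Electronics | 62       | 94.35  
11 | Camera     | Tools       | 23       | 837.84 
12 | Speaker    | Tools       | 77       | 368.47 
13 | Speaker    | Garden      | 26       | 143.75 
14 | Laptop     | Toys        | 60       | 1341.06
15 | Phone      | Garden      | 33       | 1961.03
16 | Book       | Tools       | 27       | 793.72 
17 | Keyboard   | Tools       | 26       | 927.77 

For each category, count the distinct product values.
SELECT category, COUNT(DISTINCT product)
FROM sales
GROUP BY category

Result:
  Electronics: 4 distinct
  Garden: 3 distinct
  Tools: 7 distinct
  Toys: 1 distinct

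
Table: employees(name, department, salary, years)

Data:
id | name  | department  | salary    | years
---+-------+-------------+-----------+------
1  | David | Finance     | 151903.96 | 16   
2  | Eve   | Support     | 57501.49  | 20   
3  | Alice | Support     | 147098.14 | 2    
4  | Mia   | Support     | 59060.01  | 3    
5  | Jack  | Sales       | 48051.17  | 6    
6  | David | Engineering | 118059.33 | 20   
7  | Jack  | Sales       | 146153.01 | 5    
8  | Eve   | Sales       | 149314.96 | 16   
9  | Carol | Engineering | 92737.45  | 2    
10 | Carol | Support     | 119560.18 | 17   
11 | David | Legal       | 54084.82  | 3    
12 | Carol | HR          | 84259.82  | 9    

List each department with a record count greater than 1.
SELECT department, COUNT(*) as cnt
FROM employees
GROUP BY department
HAVING COUNT(*) > 1

Result:
  Engineering: 2
  Sales: 3
  Support: 4

Note: HAVING filters groups after aggregation, WHERE filters rows before.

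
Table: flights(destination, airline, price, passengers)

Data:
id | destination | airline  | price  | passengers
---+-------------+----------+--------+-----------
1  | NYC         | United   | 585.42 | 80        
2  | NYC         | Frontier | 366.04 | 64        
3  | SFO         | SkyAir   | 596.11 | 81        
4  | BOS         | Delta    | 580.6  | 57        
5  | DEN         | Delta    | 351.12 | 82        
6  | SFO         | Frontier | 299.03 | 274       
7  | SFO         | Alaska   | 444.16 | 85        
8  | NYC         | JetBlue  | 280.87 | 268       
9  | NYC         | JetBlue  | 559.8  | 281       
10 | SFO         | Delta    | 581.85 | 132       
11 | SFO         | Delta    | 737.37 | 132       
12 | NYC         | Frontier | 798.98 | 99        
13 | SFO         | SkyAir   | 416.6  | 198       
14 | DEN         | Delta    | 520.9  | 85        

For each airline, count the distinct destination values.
SELECT airline, COUNT(DISTINCT destination)
FROM flights
GROUP BY airline

Result:
  Alaska: 1 distinct
  Delta: 3 distinct
  Frontier: 2 distinct
  JetBlue: 1 distinct
  SkyAir: 1 distinct
  United: 1 distinct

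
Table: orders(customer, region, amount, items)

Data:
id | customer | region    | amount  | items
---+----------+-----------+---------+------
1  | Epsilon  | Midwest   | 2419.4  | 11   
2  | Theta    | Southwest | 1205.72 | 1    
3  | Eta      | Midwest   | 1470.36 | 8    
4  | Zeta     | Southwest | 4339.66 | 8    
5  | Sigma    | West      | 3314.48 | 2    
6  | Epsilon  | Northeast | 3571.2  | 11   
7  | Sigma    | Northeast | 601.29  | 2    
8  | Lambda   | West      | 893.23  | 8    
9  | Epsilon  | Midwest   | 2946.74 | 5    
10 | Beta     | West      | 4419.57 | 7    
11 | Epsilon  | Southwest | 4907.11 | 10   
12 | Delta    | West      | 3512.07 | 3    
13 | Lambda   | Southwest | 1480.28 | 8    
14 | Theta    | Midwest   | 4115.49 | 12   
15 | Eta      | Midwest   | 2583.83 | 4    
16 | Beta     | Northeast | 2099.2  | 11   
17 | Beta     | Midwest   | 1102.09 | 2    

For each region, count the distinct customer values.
SELECT region, COUNT(DISTINCT customer)
FROM orders
GROUP BY region

Result:
  Midwest: 4 distinct
  Northeast: 3 distinct
  Southwest: 4 distinct
  West: 4 distinct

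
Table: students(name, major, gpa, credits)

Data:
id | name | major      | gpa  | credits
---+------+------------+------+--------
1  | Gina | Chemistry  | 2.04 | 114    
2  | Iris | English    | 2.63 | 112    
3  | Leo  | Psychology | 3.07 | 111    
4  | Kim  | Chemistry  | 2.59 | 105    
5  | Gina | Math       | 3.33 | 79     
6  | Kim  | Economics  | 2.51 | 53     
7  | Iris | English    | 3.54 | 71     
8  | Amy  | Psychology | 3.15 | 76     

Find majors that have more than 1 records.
SELECT major, COUNT(*) as cnt
FROM students
GROUP BY major
HAVING COUNT(*) > 1

Result:
  Chemistry: 2
  English: 2
  Psychology: 2

Note: HAVING filters groups after aggregation, WHERE filters rows before.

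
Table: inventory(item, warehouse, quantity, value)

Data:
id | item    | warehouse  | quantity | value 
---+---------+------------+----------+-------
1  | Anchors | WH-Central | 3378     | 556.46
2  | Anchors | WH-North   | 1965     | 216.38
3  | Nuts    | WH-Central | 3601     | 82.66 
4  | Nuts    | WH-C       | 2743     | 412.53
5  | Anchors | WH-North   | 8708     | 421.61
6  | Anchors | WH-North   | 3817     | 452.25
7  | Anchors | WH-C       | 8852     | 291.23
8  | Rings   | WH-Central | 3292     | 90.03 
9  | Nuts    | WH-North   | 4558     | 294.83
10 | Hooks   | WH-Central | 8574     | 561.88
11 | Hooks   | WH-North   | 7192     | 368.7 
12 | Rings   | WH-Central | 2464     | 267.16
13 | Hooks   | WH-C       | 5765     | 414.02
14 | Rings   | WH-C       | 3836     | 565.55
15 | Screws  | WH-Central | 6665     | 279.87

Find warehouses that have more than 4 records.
SELECT warehouse, COUNT(*) as cnt
FROM inventory
GROUP BY warehouse
HAVING COUNT(*) > 4

Result:
  WH-Central: 6
  WH-North: 5

Note: HAVING filters groups after aggregation, WHERE filters rows before.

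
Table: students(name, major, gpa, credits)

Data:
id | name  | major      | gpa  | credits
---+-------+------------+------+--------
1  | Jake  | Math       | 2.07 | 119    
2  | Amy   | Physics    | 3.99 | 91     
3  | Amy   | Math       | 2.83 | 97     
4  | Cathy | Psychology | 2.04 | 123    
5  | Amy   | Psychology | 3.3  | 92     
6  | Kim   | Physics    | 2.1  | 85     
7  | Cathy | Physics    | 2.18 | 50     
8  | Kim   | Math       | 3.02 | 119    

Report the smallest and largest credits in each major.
SELECT major, MIN(credits), MAX(credits)
FROM students
GROUP BY major

Result:
  Math: min=97, max=119
  Physics: min=50, max=91
  Psychology: min=92, max=123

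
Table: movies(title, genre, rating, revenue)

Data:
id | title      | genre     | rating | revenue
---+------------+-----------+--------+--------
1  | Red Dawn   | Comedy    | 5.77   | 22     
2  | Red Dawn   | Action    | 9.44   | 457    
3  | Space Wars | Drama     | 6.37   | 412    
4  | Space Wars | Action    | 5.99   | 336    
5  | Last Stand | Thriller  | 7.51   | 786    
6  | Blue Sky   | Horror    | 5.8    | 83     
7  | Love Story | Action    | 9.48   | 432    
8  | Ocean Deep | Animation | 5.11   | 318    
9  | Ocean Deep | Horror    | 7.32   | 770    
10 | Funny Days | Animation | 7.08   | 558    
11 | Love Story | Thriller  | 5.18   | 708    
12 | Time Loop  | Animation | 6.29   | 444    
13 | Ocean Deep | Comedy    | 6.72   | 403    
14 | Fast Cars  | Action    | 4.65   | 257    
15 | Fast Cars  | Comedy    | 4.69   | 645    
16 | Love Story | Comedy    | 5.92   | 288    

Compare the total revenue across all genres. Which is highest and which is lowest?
SELECT genre, SUM(revenue)
FROM movies
GROUP BY genre
ORDER BY SUM(revenue)

All groups:
  Drama: 412
  Horror: 853
  Animation: 1320
  Comedy: 1358
  Action: 1482
  Thriller: 1494

Highest: Thriller (1494)
Lowest: Drama (412)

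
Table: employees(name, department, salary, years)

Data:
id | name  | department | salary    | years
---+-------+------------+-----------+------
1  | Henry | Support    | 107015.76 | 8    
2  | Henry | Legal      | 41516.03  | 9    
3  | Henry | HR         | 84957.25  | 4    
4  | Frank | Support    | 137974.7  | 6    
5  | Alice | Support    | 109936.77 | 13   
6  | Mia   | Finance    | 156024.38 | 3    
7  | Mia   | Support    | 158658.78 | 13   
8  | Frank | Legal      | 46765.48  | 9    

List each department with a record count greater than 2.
SELECT department, COUNT(*) as cnt
FROM employees
GROUP BY department
HAVING COUNT(*) > 2

Result:
  Support: 4

Note: HAVING filters groups after aggregation, WHERE filters rows before.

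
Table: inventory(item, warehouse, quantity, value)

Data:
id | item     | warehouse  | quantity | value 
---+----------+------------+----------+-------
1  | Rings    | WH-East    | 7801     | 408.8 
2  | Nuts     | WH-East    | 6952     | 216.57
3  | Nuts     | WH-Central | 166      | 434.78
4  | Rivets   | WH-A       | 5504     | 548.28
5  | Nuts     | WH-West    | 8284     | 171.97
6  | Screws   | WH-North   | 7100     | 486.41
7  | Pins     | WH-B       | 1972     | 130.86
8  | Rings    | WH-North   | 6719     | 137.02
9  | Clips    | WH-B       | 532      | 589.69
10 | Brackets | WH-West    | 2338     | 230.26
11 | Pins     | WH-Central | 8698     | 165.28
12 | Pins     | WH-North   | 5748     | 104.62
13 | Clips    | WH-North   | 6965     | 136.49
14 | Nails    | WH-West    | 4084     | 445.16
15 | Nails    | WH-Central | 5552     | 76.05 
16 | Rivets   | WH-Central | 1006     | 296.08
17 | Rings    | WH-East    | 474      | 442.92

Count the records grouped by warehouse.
SELECT warehouse, COUNT(*) as count
FROM inventory
GROUP BY warehouse

Result:
  WH-A: 1
  WH-B: 2
  WH-Central: 4
  WH-East: 3
  WH-North: 4
  WH-West: 3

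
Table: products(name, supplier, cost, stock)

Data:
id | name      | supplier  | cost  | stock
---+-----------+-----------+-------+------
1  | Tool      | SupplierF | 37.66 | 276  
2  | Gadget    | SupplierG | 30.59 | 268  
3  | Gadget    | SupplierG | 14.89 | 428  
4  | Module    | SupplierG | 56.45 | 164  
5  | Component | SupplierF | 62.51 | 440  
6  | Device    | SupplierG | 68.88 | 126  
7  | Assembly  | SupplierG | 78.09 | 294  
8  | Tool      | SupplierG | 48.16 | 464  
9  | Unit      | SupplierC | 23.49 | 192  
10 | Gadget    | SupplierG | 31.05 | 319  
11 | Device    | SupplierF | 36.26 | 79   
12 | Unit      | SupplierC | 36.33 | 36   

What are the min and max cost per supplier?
SELECT supplier, MIN(cost), MAX(cost)
FROM products
GROUP BY supplier

Result:
  SupplierC: min=23.49, max=36.33
  SupplierF: min=36.26, max=62.51
  SupplierG: min=14.89, max=78.09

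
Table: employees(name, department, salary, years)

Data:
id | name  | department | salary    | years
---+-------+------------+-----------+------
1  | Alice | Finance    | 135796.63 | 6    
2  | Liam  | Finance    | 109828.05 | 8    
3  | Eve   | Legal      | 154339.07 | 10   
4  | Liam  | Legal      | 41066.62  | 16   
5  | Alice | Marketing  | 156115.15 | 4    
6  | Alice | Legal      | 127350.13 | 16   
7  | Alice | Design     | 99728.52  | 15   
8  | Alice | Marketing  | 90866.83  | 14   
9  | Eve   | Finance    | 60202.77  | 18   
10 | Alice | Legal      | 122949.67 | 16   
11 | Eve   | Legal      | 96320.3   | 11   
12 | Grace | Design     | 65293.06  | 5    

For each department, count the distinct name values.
SELECT department, COUNT(DISTINCT name)
FROM employees
GROUP BY department

Result:
  Design: 2 distinct
  Finance: 3 distinct
  Legal: 3 distinct
  Marketing: 1 distinct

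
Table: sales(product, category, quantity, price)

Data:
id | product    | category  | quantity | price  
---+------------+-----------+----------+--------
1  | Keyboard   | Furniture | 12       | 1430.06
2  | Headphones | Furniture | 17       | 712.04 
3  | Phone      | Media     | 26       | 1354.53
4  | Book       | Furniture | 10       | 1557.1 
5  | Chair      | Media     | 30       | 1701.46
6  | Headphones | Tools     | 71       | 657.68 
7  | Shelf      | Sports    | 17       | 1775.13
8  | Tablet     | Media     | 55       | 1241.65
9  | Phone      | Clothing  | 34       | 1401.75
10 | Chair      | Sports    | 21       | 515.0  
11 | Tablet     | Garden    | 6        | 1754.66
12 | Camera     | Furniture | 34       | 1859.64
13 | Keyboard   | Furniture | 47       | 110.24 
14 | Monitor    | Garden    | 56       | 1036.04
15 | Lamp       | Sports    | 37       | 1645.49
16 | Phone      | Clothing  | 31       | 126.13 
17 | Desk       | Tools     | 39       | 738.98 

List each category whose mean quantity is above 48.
SELECT category, AVG(quantity)
FROM sales
GROUP BY category
HAVING AVG(quantity) > 48

Result:
  Tools: avg=55.00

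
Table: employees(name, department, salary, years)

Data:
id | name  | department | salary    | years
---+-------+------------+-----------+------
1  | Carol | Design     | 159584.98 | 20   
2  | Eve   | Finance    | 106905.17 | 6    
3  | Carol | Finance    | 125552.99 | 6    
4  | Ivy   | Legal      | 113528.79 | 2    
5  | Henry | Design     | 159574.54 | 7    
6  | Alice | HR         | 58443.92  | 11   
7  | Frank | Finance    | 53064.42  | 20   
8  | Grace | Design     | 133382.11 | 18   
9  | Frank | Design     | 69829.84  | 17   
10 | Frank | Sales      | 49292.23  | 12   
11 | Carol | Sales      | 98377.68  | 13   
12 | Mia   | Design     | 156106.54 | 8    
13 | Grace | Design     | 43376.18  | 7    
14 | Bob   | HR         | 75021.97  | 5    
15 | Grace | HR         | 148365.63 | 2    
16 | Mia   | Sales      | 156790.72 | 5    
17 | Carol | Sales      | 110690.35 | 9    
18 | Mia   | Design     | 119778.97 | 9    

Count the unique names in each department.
SELECT department, COUNT(DISTINCT name)
FROM employees
GROUP BY department

Result:
  Design: 5 distinct
  Finance: 3 distinct
  HR: 3 distinct
  Legal: 1 distinct
  Sales: 3 distinct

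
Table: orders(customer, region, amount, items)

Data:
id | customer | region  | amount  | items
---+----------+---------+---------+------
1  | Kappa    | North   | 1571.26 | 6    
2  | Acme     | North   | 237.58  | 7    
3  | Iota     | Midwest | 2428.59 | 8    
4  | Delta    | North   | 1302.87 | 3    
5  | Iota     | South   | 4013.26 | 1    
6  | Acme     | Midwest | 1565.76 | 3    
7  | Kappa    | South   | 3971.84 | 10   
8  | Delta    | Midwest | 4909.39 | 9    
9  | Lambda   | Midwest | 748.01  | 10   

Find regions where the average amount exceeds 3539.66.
SELECT region, AVG(amount)
FROM orders
GROUP BY region
HAVING AVG(amount) > 3539.66

Result:
  South: avg=3992.55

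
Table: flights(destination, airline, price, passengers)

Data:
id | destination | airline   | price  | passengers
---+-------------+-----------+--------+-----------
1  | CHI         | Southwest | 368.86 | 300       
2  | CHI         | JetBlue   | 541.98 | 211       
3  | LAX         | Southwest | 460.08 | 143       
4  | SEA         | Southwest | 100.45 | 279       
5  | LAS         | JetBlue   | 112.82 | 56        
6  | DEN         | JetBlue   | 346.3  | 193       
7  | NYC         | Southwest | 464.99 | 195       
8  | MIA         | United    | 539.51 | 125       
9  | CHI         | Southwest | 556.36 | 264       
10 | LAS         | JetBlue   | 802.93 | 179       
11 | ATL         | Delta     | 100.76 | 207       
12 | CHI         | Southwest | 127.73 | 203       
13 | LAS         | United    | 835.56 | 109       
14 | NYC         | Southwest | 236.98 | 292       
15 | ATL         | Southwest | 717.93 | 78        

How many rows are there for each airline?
SELECT airline, COUNT(*) as count
FROM flights
GROUP BY airline

Result:
  Delta: 1
  JetBlue: 4
  Southwest: 8
  United: 2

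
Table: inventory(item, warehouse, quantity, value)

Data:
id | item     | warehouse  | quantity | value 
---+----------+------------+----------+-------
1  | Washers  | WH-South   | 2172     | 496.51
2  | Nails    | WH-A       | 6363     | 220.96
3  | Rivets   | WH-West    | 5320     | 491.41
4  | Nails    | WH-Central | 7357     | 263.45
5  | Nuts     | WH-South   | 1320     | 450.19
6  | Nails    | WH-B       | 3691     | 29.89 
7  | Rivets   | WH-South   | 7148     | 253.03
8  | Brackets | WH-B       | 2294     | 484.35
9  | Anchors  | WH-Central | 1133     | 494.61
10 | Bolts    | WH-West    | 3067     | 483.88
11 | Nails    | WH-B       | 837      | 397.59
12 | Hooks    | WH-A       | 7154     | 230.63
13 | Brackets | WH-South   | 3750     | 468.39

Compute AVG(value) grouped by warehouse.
SELECT warehouse, AVG(value) as result
FROM inventory
GROUP BY warehouse

Result:
  WH-A: 225.80
  WH-B: 303.94
  WH-Central: 379.03
  WH-South: 417.03
  WH-West: 487.65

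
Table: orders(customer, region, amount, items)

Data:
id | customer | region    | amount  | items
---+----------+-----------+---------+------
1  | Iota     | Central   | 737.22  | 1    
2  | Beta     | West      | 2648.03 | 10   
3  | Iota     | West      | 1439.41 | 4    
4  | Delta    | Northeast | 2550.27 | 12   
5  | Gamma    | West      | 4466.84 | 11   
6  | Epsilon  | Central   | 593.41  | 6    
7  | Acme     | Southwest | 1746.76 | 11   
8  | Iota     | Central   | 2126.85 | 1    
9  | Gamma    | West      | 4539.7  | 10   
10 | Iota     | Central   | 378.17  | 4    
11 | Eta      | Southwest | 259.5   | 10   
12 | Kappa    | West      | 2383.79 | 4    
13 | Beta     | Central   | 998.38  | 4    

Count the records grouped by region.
SELECT region, COUNT(*) as count
FROM orders
GROUP BY region

Result:
  Central: 5
  Northeast: 1
  Southwest: 2
  West: 5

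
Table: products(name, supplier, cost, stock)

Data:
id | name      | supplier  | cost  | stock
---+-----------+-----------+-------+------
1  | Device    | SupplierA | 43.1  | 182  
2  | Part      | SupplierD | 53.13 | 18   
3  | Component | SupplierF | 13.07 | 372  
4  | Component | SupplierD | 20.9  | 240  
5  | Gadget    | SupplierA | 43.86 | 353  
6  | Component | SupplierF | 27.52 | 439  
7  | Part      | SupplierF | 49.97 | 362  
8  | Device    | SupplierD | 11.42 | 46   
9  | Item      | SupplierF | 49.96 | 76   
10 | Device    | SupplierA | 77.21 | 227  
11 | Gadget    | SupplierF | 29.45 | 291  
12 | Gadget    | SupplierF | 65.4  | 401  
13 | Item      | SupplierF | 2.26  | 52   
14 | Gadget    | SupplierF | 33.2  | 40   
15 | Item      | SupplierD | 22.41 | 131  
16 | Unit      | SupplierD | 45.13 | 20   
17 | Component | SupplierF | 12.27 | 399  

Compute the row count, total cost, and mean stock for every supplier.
SELECT supplier,
       COUNT(*) as cnt,
       SUM(cost) as total_cost,
       AVG(stock) as avg_stock
FROM products
GROUP BY supplier

Result:
  SupplierA: 3 records, 164.17 total cost, 254.00 avg stock
  SupplierD: 5 records, 152.99 total cost, 91.00 avg stock
  SupplierF: 9 records, 283.10 total cost, 270.22 avg stock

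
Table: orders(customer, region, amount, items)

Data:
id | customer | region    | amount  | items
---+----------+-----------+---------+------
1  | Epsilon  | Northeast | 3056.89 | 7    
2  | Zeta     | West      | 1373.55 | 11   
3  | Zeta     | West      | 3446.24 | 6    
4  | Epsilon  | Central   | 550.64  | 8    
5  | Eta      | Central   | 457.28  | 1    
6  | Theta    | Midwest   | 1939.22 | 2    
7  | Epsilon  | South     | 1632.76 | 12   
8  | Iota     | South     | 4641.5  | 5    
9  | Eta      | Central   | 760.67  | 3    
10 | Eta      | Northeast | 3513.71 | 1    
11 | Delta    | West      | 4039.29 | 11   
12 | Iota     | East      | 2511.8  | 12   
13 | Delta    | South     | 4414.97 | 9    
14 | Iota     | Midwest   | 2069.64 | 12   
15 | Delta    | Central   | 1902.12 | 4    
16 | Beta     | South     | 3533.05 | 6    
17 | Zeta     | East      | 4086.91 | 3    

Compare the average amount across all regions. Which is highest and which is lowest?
SELECT region, AVG(amount)
FROM orders
GROUP BY region
ORDER BY AVG(amount)

All groups:
  Central: 917.68
  Midwest: 2004.43
  West: 2953.03
  Northeast: 3285.30
  East: 3299.36
  South: 3555.57

Highest: South (3555.57)
Lowest: Central (917.68)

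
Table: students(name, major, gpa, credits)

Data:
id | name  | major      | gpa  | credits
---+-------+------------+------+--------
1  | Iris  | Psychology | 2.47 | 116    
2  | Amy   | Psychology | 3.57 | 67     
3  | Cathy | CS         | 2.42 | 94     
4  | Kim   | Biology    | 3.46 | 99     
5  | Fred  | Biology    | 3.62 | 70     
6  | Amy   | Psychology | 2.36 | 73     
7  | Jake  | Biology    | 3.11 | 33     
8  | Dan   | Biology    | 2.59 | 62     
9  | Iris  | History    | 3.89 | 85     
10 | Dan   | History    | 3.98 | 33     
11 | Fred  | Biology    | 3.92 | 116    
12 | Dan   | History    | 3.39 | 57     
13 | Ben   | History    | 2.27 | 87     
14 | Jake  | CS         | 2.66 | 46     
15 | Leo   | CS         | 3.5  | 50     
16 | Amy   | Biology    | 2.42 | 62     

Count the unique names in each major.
SELECT major, COUNT(DISTINCT name)
FROM students
GROUP BY major

Result:
  Biology: 5 distinct
  CS: 3 distinct
  History: 3 distinct
  Psychology: 2 distinct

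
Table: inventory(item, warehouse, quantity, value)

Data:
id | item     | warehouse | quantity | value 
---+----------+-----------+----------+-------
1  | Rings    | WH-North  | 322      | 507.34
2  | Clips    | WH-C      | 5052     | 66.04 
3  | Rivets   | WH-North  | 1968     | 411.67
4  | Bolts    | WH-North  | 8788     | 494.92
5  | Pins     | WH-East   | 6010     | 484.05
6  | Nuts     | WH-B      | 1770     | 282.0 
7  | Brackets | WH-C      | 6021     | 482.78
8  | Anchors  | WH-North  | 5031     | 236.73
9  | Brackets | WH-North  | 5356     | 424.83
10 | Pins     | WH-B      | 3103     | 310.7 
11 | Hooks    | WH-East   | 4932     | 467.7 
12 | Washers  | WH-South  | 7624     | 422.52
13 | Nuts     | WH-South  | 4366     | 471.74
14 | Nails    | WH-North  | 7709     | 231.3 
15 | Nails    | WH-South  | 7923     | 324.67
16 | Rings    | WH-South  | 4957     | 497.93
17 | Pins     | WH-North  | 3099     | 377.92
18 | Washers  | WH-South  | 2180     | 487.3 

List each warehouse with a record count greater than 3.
SELECT warehouse, COUNT(*) as cnt
FROM inventory
GROUP BY warehouse
HAVING COUNT(*) > 3

Result:
  WH-North: 7
  WH-South: 5

Note: HAVING filters groups after aggregation, WHERE filters rows before.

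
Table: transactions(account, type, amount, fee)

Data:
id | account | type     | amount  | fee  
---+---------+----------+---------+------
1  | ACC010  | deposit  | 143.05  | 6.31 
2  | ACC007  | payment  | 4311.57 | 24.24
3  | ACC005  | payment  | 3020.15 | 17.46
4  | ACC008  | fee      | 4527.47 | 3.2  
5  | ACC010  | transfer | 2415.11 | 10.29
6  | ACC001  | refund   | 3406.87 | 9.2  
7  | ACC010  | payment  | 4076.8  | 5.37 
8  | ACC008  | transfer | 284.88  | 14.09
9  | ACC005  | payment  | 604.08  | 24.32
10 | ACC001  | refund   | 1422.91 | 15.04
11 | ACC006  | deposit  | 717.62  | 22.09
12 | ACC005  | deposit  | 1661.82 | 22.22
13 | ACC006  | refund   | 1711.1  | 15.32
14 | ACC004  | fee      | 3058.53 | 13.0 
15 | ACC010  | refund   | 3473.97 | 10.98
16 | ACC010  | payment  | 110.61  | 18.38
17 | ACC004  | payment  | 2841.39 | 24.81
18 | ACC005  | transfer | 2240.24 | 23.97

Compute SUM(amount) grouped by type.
SELECT type, SUM(amount) as result
FROM transactions
GROUP BY type

Result:
  deposit: 2522.49
  fee: 7586.00
  payment: 14964.60
  refund: 10014.85
  transfer: 4940.23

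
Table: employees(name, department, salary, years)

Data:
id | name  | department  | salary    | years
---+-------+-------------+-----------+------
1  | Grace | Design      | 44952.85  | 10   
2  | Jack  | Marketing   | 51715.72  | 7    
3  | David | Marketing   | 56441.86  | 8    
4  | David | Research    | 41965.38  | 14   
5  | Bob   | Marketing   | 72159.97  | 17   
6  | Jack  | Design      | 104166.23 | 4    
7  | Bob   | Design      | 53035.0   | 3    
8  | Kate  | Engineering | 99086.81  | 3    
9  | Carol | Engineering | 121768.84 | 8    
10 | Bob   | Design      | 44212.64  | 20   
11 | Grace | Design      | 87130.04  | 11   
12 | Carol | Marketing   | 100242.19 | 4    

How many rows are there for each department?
SELECT department, COUNT(*) as count
FROM employees
GROUP BY department

Result:
  Design: 5
  Engineering: 2
  Marketing: 4
  Research: 1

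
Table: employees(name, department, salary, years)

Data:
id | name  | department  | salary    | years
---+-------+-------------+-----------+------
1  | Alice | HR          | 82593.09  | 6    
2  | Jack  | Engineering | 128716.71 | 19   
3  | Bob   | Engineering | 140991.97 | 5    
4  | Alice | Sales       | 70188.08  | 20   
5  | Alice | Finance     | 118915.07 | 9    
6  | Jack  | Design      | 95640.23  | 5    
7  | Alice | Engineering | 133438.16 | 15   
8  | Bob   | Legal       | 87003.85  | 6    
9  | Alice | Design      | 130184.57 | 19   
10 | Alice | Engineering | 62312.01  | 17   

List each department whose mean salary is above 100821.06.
SELECT department, AVG(salary)
FROM employees
GROUP BY department
HAVING AVG(salary) > 100821.06

Result:
  Design: avg=112912.40
  Engineering: avg=116364.71
  Finance: avg=118915.07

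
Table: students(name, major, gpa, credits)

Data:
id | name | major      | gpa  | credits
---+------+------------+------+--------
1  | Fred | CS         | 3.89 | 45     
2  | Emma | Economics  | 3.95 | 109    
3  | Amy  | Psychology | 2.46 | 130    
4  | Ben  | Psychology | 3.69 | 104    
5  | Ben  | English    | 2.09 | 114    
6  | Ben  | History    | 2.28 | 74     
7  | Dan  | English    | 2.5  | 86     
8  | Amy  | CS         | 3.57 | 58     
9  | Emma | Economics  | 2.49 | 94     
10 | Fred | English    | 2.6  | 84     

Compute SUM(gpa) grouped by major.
SELECT major, SUM(gpa) as result
FROM students
GROUP BY major

Result:
  CS: 7.46
  Economics: 6.44
  English: 7.19
  History: 2.28
  Psychology: 6.15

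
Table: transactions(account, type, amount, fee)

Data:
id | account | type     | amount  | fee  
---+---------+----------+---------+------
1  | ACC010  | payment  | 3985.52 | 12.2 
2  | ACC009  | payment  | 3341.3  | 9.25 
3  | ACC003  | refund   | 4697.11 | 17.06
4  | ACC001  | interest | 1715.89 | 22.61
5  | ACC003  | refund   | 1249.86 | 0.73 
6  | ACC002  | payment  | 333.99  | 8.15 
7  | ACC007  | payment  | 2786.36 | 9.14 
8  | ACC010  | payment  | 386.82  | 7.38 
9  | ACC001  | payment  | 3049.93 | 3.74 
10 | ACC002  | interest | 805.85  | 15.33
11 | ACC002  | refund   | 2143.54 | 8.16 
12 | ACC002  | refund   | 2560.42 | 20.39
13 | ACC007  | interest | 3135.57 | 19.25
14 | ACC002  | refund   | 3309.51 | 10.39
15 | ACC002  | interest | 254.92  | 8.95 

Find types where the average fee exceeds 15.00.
SELECT type, AVG(fee)
FROM transactions
GROUP BY type
HAVING AVG(fee) > 15.00

Result:
  interest: avg=16.54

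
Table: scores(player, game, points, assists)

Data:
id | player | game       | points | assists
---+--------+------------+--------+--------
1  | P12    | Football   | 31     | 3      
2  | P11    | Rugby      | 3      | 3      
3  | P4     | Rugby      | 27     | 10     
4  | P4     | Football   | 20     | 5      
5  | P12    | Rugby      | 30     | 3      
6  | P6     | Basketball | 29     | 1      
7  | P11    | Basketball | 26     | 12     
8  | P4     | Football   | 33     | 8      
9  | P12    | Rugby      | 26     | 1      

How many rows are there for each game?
SELECT game, COUNT(*) as count
FROM scores
GROUP BY game

Result:
  Basketball: 2
  Football: 3
  Rugby: 4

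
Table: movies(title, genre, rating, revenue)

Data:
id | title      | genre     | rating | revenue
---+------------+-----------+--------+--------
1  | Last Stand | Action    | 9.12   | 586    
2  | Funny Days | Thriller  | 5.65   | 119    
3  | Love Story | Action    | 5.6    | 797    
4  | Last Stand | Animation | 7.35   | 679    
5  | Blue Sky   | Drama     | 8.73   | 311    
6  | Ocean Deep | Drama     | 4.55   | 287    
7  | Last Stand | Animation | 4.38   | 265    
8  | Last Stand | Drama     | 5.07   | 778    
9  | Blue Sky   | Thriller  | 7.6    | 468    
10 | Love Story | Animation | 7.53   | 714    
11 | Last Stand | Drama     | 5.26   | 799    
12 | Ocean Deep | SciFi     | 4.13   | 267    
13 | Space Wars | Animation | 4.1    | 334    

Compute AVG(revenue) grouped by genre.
SELECT genre, AVG(revenue) as result
FROM movies
GROUP BY genre

Result:
  Action: 691.50
  Animation: 498.00
  Drama: 543.75
  SciFi: 267.00
  Thriller: 293.50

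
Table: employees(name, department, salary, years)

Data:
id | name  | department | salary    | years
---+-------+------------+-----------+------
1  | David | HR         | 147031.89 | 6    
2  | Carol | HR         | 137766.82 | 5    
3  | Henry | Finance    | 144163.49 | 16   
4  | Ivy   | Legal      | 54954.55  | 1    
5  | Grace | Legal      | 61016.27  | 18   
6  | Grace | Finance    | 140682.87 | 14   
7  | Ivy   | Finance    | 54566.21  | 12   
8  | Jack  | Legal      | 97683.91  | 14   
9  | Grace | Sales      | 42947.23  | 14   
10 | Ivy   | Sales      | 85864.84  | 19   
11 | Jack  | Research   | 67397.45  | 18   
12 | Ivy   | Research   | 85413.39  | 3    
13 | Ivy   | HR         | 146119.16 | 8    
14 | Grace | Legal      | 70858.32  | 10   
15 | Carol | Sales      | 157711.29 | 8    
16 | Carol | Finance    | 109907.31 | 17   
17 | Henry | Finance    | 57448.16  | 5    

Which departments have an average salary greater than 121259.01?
SELECT department, AVG(salary)
FROM employees
GROUP BY department
HAVING AVG(salary) > 121259.01

Result:
  HR: avg=143639.29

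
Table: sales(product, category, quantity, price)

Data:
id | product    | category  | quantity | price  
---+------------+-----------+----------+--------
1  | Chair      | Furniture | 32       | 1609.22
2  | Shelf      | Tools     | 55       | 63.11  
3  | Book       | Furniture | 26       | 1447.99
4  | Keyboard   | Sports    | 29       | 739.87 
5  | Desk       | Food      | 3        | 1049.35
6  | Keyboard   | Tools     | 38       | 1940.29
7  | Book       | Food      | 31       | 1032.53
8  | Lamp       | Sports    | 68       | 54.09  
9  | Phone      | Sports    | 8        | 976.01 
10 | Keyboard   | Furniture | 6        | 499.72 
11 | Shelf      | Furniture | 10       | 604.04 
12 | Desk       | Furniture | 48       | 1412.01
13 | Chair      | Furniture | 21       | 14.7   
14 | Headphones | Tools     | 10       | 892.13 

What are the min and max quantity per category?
SELECT category, MIN(quantity), MAX(quantity)
FROM sales
GROUP BY category

Result:
  Food: min=3, max=31
  Furniture: min=6, max=48
  Sports: min=8, max=68
  Tools: min=10, max=55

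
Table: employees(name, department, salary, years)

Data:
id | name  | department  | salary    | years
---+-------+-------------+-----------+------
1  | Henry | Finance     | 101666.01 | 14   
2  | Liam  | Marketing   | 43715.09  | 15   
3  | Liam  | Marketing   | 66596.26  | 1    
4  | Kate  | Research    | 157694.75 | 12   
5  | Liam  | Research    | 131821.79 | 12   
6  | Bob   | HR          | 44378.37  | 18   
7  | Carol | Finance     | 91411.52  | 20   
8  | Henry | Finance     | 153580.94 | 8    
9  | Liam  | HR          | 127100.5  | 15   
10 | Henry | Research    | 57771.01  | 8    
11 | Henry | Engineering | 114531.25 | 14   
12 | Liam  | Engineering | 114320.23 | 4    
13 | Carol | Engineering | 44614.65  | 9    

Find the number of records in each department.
SELECT department, COUNT(*) as count
FROM employees
GROUP BY department

Result:
  Engineering: 3
  Finance: 3
  HR: 2
  Marketing: 2
  Research: 3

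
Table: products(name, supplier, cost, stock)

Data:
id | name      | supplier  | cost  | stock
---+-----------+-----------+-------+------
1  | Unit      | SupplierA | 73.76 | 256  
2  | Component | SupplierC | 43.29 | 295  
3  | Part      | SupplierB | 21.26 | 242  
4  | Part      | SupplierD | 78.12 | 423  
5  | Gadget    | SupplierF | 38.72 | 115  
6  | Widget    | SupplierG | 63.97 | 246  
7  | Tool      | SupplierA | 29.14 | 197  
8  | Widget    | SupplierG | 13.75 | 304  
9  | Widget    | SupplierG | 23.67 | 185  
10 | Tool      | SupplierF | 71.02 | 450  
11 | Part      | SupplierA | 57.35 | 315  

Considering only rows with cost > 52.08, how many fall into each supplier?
SELECT supplier, COUNT(*)
FROM products
WHERE cost > 52.08
GROUP BY supplier

Note: WHERE filters rows before grouping.

Result:
  SupplierA: 2
  SupplierD: 1
  SupplierF: 1
  SupplierG: 1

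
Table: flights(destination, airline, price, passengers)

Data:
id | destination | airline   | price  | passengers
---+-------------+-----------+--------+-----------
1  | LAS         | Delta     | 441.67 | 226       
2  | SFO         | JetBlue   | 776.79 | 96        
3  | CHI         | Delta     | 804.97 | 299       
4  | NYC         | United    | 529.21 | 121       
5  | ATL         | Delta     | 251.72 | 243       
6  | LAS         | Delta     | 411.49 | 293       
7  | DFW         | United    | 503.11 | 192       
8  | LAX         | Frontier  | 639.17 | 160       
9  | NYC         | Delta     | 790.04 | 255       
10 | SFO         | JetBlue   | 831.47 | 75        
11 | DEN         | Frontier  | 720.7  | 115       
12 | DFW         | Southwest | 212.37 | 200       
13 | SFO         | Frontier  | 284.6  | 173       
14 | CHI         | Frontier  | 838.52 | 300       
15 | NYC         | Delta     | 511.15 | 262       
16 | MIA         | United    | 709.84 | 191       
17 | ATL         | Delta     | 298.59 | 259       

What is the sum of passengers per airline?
SELECT airline, SUM(passengers) as result
FROM flights
GROUP BY airline

Result:
  Delta: 1837
  Frontier: 748
  JetBlue: 171
  Southwest: 200
  United: 504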